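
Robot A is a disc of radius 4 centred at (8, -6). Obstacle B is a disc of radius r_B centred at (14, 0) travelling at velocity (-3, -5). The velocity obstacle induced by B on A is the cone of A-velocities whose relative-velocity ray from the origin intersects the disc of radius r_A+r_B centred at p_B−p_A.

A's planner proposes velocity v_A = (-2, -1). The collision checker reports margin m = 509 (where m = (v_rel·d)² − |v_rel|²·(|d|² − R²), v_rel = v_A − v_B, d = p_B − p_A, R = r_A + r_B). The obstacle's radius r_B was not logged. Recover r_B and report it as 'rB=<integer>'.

m = 509
d = (6, 6);  v_rel = (1, 4),  |v_rel|² = 17
v_rel×d = (1)·(6) − (4)·(6) = -18
since m = R²·17 − (-18)²:  R² = (324 + 509) / 17 = 49
R = √49 = 7  ⇒  r_B = 7 − 4 = 3

rB=3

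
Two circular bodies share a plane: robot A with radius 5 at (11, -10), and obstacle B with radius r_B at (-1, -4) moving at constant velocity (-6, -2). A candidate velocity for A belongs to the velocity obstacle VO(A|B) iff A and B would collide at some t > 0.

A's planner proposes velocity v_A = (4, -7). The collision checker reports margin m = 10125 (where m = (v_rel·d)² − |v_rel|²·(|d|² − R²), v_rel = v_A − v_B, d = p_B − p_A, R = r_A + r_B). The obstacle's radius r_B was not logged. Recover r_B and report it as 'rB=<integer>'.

m = 10125
d = (-12, 6);  v_rel = (10, -5),  |v_rel|² = 125
v_rel×d = (10)·(6) − (-5)·(-12) = 0
since m = R²·125 − 0²:  R² = (0 + 10125) / 125 = 81
R = √81 = 9  ⇒  r_B = 9 − 5 = 4

rB=4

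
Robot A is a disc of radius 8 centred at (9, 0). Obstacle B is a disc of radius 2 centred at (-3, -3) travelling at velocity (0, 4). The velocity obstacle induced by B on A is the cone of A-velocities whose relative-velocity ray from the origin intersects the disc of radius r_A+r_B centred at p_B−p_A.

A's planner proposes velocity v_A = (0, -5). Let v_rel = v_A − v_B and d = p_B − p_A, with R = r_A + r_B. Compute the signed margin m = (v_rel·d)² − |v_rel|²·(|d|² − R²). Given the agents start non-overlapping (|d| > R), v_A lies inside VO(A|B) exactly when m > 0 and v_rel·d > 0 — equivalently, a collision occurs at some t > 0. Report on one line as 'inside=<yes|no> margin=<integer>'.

d = (-12, -3),  |d|² = 153;  R = 8+2 = 10,  c = 153−10² = 53
v_rel = (0, -9),  |v_rel|² = 81;  v_rel·d = (0)·(-12) + (-9)·(-3) = 27
81·t² − 54·t + 53 = 0  ⇒  m = 27² − 81·53 = -3564
m = -3564 < 0,  v_rel·d = 27 > 0  ⇒  outside

inside=no margin=-3564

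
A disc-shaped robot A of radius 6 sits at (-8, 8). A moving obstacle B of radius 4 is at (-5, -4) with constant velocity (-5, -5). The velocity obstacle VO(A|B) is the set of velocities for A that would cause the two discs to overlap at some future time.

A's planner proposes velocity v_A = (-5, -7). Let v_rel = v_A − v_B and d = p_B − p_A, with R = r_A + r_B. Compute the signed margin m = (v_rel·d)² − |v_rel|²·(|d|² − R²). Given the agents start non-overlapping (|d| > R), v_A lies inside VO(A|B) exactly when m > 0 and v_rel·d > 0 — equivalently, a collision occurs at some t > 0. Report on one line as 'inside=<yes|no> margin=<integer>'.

d = (3, -12),  |d|² = 153;  R = 6+4 = 10,  c = 153−10² = 53
v_rel = (0, -2),  |v_rel|² = 4;  v_rel·d = (0)·(3) + (-2)·(-12) = 24
4·t² − 48·t + 53 = 0  ⇒  m = 24² − 4·53 = 364
m = 364 > 0,  v_rel·d = 24 > 0  ⇒  inside

inside=yes margin=364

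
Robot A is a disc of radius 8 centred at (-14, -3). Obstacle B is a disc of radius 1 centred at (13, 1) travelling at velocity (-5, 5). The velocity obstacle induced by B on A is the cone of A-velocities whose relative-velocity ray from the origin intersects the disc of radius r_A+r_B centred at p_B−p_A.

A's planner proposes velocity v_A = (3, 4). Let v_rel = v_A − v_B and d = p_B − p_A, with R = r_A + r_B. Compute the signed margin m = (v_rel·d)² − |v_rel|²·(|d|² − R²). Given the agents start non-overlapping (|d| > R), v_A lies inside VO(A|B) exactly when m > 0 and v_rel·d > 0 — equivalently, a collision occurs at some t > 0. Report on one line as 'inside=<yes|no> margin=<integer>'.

d = (27, 4),  |d|² = 745;  R = 8+1 = 9,  c = 745−9² = 664
v_rel = (8, -1),  |v_rel|² = 65;  v_rel·d = (8)·(27) + (-1)·(4) = 212
65·t² − 424·t + 664 = 0  ⇒  m = 212² − 65·664 = 1784
m = 1784 > 0,  v_rel·d = 212 > 0  ⇒  inside

inside=yes margin=1784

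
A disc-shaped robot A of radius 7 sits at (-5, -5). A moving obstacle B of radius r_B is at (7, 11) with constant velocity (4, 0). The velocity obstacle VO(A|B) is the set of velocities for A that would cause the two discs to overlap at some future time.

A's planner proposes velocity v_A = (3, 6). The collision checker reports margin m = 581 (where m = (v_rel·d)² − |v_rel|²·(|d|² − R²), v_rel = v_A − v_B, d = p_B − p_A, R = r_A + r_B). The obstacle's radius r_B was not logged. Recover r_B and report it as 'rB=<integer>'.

m = 581
d = (12, 16);  v_rel = (-1, 6),  |v_rel|² = 37
v_rel×d = (-1)·(16) − (6)·(12) = -88
since m = R²·37 − (-88)²:  R² = (7744 + 581) / 37 = 225
R = √225 = 15  ⇒  r_B = 15 − 7 = 8

rB=8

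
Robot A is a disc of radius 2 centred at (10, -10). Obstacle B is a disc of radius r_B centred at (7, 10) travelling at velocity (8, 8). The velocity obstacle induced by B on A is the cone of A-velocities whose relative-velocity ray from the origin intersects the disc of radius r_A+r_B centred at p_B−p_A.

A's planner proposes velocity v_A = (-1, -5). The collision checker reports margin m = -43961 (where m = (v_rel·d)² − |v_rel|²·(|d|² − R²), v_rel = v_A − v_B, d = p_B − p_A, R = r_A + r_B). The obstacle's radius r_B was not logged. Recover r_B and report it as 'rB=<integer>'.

m = -43961
d = (-3, 20);  v_rel = (-9, -13),  |v_rel|² = 250
v_rel×d = (-9)·(20) − (-13)·(-3) = -219
since m = R²·250 − (-219)²:  R² = (47961 + -43961) / 250 = 16
R = √16 = 4  ⇒  r_B = 4 − 2 = 2

rB=2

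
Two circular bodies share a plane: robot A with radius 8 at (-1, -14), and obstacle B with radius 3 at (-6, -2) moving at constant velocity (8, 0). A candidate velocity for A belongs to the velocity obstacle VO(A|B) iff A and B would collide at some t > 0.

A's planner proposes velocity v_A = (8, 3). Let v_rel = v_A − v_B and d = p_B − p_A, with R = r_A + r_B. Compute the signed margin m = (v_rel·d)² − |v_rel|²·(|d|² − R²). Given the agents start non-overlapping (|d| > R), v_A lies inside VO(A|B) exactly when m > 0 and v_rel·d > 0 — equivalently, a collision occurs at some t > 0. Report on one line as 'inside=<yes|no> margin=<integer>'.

d = (-5, 12),  |d|² = 169;  R = 8+3 = 11,  c = 169−11² = 48
v_rel = (0, 3),  |v_rel|² = 9;  v_rel·d = (0)·(-5) + (3)·(12) = 36
9·t² − 72·t + 48 = 0  ⇒  m = 36² − 9·48 = 864
m = 864 > 0,  v_rel·d = 36 > 0  ⇒  inside

inside=yes margin=864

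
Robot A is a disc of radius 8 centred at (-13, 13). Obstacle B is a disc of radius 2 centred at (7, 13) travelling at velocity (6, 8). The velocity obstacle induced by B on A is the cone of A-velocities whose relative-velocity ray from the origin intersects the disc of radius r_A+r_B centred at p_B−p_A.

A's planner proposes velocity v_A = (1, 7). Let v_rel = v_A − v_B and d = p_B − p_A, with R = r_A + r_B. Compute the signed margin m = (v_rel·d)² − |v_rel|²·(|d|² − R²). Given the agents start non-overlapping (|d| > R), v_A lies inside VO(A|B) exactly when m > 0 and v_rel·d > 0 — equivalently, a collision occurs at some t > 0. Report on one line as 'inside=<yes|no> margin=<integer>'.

d = (20, 0),  |d|² = 400;  R = 8+2 = 10,  c = 400−10² = 300
v_rel = (-5, -1),  |v_rel|² = 26;  v_rel·d = (-5)·(20) + (-1)·(0) = -100
26·t² + 200·t + 300 = 0  ⇒  m = (-100)² − 26·300 = 2200
m = 2200 > 0,  v_rel·d = -100 < 0  ⇒  outside

inside=no margin=2200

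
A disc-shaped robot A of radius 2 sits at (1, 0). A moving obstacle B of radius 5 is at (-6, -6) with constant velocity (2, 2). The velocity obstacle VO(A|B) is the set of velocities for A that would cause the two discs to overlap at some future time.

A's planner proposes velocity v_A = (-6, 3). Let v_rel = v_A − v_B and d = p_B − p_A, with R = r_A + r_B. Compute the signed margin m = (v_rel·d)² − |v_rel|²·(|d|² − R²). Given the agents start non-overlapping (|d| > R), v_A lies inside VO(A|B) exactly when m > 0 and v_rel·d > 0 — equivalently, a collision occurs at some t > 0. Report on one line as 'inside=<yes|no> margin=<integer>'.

d = (-7, -6),  |d|² = 85;  R = 2+5 = 7,  c = 85−7² = 36
v_rel = (-8, 1),  |v_rel|² = 65;  v_rel·d = (-8)·(-7) + (1)·(-6) = 50
65·t² − 100·t + 36 = 0  ⇒  m = 50² − 65·36 = 160
m = 160 > 0,  v_rel·d = 50 > 0  ⇒  inside

inside=yes margin=160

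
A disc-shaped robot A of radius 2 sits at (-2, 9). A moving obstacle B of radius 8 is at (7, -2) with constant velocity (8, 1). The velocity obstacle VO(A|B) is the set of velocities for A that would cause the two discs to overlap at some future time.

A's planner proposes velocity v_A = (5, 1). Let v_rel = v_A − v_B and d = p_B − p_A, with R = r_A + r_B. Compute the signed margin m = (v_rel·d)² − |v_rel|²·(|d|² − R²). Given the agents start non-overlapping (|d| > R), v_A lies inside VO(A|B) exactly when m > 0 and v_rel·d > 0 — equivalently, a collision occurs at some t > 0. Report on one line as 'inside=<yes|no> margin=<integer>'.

d = (9, -11),  |d|² = 202;  R = 2+8 = 10,  c = 202−10² = 102
v_rel = (-3, 0),  |v_rel|² = 9;  v_rel·d = (-3)·(9) + (0)·(-11) = -27
9·t² + 54·t + 102 = 0  ⇒  m = (-27)² − 9·102 = -189
m = -189 < 0,  v_rel·d = -27 < 0  ⇒  outside

inside=no margin=-189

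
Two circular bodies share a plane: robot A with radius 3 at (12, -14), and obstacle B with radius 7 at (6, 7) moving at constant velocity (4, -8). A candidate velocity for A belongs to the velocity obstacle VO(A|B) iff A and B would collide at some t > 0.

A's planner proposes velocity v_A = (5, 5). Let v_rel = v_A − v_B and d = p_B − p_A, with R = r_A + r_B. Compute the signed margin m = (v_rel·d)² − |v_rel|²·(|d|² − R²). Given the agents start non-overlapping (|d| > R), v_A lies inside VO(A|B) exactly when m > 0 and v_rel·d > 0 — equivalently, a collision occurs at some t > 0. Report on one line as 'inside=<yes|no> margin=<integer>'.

d = (-6, 21),  |d|² = 477;  R = 3+7 = 10,  c = 477−10² = 377
v_rel = (1, 13),  |v_rel|² = 170;  v_rel·d = (1)·(-6) + (13)·(21) = 267
170·t² − 534·t + 377 = 0  ⇒  m = 267² − 170·377 = 7199
m = 7199 > 0,  v_rel·d = 267 > 0  ⇒  inside

inside=yes margin=7199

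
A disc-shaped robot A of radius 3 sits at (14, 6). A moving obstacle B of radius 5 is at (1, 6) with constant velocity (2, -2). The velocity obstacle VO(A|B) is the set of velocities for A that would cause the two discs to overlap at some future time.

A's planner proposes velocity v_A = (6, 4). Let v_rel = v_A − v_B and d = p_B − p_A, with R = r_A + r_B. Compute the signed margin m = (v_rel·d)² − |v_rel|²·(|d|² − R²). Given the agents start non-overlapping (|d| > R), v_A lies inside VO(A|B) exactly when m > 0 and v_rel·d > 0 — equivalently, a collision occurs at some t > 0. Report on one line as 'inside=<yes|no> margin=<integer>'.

d = (-13, 0),  |d|² = 169;  R = 3+5 = 8,  c = 169−8² = 105
v_rel = (4, 6),  |v_rel|² = 52;  v_rel·d = (4)·(-13) + (6)·(0) = -52
52·t² + 104·t + 105 = 0  ⇒  m = (-52)² − 52·105 = -2756
m = -2756 < 0,  v_rel·d = -52 < 0  ⇒  outside

inside=no margin=-2756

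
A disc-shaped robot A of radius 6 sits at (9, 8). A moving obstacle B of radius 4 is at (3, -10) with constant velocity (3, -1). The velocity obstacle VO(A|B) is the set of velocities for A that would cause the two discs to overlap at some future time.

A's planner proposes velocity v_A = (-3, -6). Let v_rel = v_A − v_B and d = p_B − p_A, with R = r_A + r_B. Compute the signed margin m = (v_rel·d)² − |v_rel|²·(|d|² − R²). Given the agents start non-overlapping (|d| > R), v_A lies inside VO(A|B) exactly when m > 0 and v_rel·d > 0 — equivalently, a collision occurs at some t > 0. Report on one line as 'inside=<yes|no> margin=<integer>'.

d = (-6, -18),  |d|² = 360;  R = 6+4 = 10,  c = 360−10² = 260
v_rel = (-6, -5),  |v_rel|² = 61;  v_rel·d = (-6)·(-6) + (-5)·(-18) = 126
61·t² − 252·t + 260 = 0  ⇒  m = 126² − 61·260 = 16
m = 16 > 0,  v_rel·d = 126 > 0  ⇒  inside

inside=yes margin=16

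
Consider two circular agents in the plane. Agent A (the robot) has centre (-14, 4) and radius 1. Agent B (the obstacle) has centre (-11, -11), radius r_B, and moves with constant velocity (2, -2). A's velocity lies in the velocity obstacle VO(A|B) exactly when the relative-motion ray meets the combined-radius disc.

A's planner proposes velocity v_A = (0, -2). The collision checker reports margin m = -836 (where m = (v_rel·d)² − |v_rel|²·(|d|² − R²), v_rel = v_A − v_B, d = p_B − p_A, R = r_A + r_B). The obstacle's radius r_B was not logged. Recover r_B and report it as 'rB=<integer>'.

m = -836
d = (3, -15);  v_rel = (-2, 0),  |v_rel|² = 4
v_rel×d = (-2)·(-15) − (0)·(3) = 30
since m = R²·4 − 30²:  R² = (900 + -836) / 4 = 16
R = √16 = 4  ⇒  r_B = 4 − 1 = 3

rB=3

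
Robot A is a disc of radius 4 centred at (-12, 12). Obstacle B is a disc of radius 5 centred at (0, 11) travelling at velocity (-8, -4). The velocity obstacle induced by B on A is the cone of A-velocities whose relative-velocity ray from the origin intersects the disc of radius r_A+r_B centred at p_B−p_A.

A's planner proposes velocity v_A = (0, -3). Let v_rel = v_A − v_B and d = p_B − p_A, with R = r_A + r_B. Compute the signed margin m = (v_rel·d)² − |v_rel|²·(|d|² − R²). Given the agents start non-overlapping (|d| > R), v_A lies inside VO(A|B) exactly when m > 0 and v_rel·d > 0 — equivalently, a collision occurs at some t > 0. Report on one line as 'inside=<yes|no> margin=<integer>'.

d = (12, -1),  |d|² = 145;  R = 4+5 = 9,  c = 145−9² = 64
v_rel = (8, 1),  |v_rel|² = 65;  v_rel·d = (8)·(12) + (1)·(-1) = 95
65·t² − 190·t + 64 = 0  ⇒  m = 95² − 65·64 = 4865
m = 4865 > 0,  v_rel·d = 95 > 0  ⇒  inside

inside=yes margin=4865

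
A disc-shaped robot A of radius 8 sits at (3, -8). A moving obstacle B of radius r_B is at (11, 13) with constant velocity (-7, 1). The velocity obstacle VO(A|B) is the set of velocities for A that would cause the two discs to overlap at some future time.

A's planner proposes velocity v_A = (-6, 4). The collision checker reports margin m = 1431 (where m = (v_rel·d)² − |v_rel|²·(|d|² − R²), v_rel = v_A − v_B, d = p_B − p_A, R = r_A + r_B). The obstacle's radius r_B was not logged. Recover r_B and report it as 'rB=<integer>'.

m = 1431
d = (8, 21);  v_rel = (1, 3),  |v_rel|² = 10
v_rel×d = (1)·(21) − (3)·(8) = -3
since m = R²·10 − (-3)²:  R² = (9 + 1431) / 10 = 144
R = √144 = 12  ⇒  r_B = 12 − 8 = 4

rB=4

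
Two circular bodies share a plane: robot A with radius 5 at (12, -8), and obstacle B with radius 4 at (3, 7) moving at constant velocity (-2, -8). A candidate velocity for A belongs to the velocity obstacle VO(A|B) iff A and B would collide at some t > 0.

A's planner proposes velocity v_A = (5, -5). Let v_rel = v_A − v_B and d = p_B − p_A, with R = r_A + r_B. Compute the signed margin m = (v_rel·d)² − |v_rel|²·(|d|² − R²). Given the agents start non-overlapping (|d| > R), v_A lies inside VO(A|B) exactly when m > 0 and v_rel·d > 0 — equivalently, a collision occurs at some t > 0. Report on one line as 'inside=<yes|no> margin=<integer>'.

d = (-9, 15),  |d|² = 306;  R = 5+4 = 9,  c = 306−9² = 225
v_rel = (7, 3),  |v_rel|² = 58;  v_rel·d = (7)·(-9) + (3)·(15) = -18
58·t² + 36·t + 225 = 0  ⇒  m = (-18)² − 58·225 = -12726
m = -12726 < 0,  v_rel·d = -18 < 0  ⇒  outside

inside=no margin=-12726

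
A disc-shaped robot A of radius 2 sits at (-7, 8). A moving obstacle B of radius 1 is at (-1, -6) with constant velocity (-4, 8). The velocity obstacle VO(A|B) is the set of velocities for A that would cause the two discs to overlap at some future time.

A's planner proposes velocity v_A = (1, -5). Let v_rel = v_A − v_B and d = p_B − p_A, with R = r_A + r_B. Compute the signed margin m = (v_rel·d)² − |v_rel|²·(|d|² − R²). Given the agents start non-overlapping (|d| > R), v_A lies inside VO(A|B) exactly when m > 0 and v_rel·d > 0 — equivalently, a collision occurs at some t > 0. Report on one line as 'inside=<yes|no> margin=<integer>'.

d = (6, -14),  |d|² = 232;  R = 2+1 = 3,  c = 232−3² = 223
v_rel = (5, -13),  |v_rel|² = 194;  v_rel·d = (5)·(6) + (-13)·(-14) = 212
194·t² − 424·t + 223 = 0  ⇒  m = 212² − 194·223 = 1682
m = 1682 > 0,  v_rel·d = 212 > 0  ⇒  inside

inside=yes margin=1682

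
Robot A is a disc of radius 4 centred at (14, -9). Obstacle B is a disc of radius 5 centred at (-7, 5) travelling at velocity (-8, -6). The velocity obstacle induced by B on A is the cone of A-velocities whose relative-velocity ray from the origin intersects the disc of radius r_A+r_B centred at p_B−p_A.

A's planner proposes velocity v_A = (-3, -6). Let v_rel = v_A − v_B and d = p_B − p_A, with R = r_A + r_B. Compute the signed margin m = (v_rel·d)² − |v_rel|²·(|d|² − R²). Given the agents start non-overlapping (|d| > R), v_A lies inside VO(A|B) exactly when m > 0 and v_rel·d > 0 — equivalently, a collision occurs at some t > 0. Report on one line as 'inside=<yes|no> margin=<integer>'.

d = (-21, 14),  |d|² = 637;  R = 4+5 = 9,  c = 637−9² = 556
v_rel = (5, 0),  |v_rel|² = 25;  v_rel·d = (5)·(-21) + (0)·(14) = -105
25·t² + 210·t + 556 = 0  ⇒  m = (-105)² − 25·556 = -2875
m = -2875 < 0,  v_rel·d = -105 < 0  ⇒  outside

inside=no margin=-2875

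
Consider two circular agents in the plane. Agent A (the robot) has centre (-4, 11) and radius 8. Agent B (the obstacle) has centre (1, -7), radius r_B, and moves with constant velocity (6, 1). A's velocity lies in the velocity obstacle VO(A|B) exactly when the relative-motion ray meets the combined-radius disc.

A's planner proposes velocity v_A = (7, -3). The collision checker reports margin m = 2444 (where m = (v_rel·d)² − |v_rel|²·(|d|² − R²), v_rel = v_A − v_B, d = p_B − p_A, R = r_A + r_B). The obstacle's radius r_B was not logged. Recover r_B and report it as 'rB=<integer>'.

m = 2444
d = (5, -18);  v_rel = (1, -4),  |v_rel|² = 17
v_rel×d = (1)·(-18) − (-4)·(5) = 2
since m = R²·17 − 2²:  R² = (4 + 2444) / 17 = 144
R = √144 = 12  ⇒  r_B = 12 − 8 = 4

rB=4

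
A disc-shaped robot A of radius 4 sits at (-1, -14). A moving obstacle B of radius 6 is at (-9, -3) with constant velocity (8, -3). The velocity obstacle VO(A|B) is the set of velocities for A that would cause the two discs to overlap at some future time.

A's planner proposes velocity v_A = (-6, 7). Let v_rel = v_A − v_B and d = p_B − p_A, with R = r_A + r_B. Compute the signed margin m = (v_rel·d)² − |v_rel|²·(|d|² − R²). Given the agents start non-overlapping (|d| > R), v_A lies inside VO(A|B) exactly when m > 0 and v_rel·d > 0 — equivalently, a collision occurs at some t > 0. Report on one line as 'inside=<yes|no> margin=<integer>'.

d = (-8, 11),  |d|² = 185;  R = 4+6 = 10,  c = 185−10² = 85
v_rel = (-14, 10),  |v_rel|² = 296;  v_rel·d = (-14)·(-8) + (10)·(11) = 222
296·t² − 444·t + 85 = 0  ⇒  m = 222² − 296·85 = 24124
m = 24124 > 0,  v_rel·d = 222 > 0  ⇒  inside

inside=yes margin=24124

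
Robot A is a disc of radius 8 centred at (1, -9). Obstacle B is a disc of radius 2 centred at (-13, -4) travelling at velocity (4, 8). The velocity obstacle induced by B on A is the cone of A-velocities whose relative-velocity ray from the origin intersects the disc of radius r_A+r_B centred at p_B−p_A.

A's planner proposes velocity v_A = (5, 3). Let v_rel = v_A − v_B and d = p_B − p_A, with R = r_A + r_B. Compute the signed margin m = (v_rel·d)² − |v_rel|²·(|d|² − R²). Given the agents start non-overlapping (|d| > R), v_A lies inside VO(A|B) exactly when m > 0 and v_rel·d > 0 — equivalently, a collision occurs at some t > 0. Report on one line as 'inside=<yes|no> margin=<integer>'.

d = (-14, 5),  |d|² = 221;  R = 8+2 = 10,  c = 221−10² = 121
v_rel = (1, -5),  |v_rel|² = 26;  v_rel·d = (1)·(-14) + (-5)·(5) = -39
26·t² + 78·t + 121 = 0  ⇒  m = (-39)² − 26·121 = -1625
m = -1625 < 0,  v_rel·d = -39 < 0  ⇒  outside

inside=no margin=-1625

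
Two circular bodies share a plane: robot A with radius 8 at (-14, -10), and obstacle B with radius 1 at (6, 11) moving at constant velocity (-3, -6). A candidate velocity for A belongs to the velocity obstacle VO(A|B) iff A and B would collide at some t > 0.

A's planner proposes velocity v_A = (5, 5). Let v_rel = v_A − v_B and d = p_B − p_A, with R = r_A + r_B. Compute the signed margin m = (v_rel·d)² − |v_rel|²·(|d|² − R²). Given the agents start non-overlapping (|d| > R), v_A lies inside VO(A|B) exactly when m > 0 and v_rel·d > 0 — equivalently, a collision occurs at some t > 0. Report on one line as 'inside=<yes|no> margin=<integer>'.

d = (20, 21),  |d|² = 841;  R = 8+1 = 9,  c = 841−9² = 760
v_rel = (8, 11),  |v_rel|² = 185;  v_rel·d = (8)·(20) + (11)·(21) = 391
185·t² − 782·t + 760 = 0  ⇒  m = 391² − 185·760 = 12281
m = 12281 > 0,  v_rel·d = 391 > 0  ⇒  inside

inside=yes margin=12281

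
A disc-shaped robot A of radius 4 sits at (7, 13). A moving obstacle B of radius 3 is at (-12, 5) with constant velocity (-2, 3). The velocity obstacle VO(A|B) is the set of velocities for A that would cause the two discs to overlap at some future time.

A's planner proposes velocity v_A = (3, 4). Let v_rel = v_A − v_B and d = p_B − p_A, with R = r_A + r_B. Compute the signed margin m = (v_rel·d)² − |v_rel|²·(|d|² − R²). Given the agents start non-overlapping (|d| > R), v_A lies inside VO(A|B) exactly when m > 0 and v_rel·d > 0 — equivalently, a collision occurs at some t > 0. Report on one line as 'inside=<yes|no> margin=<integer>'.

d = (-19, -8),  |d|² = 425;  R = 4+3 = 7,  c = 425−7² = 376
v_rel = (5, 1),  |v_rel|² = 26;  v_rel·d = (5)·(-19) + (1)·(-8) = -103
26·t² + 206·t + 376 = 0  ⇒  m = (-103)² − 26·376 = 833
m = 833 > 0,  v_rel·d = -103 < 0  ⇒  outside

inside=no margin=833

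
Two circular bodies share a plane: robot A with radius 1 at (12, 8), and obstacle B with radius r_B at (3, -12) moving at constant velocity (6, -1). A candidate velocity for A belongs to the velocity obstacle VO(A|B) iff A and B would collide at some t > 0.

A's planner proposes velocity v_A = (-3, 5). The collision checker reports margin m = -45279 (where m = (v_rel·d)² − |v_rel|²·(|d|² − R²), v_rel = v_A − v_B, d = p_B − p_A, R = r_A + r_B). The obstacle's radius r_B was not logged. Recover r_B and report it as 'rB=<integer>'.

m = -45279
d = (-9, -20);  v_rel = (-9, 6),  |v_rel|² = 117
v_rel×d = (-9)·(-20) − (6)·(-9) = 234
since m = R²·117 − 234²:  R² = (54756 + -45279) / 117 = 81
R = √81 = 9  ⇒  r_B = 9 − 1 = 8

rB=8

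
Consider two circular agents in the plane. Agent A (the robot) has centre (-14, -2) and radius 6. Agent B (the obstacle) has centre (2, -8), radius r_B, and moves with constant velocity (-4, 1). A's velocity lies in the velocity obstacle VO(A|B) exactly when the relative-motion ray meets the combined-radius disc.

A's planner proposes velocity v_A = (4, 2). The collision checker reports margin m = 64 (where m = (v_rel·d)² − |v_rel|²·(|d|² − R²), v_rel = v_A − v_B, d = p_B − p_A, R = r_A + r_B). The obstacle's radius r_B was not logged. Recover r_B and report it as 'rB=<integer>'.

m = 64
d = (16, -6);  v_rel = (8, 1),  |v_rel|² = 65
v_rel×d = (8)·(-6) − (1)·(16) = -64
since m = R²·65 − (-64)²:  R² = (4096 + 64) / 65 = 64
R = √64 = 8  ⇒  r_B = 8 − 6 = 2

rB=2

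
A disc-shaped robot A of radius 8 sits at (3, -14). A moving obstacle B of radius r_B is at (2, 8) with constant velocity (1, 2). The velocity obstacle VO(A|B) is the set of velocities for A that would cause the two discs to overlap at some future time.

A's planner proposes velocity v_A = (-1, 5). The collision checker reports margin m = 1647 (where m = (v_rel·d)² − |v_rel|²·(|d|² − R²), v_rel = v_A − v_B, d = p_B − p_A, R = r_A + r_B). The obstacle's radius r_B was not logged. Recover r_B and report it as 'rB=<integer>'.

m = 1647
d = (-1, 22);  v_rel = (-2, 3),  |v_rel|² = 13
v_rel×d = (-2)·(22) − (3)·(-1) = -41
since m = R²·13 − (-41)²:  R² = (1681 + 1647) / 13 = 256
R = √256 = 16  ⇒  r_B = 16 − 8 = 8

rB=8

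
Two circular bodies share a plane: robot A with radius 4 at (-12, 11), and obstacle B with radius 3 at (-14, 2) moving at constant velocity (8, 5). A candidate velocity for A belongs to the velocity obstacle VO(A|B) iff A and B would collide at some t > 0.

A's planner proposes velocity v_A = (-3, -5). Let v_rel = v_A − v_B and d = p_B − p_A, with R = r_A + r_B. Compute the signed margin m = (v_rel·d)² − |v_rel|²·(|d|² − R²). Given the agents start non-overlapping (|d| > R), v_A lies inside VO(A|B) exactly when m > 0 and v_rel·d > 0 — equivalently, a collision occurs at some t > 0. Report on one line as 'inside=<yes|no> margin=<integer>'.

d = (-2, -9),  |d|² = 85;  R = 4+3 = 7,  c = 85−7² = 36
v_rel = (-11, -10),  |v_rel|² = 221;  v_rel·d = (-11)·(-2) + (-10)·(-9) = 112
221·t² − 224·t + 36 = 0  ⇒  m = 112² − 221·36 = 4588
m = 4588 > 0,  v_rel·d = 112 > 0  ⇒  inside

inside=yes margin=4588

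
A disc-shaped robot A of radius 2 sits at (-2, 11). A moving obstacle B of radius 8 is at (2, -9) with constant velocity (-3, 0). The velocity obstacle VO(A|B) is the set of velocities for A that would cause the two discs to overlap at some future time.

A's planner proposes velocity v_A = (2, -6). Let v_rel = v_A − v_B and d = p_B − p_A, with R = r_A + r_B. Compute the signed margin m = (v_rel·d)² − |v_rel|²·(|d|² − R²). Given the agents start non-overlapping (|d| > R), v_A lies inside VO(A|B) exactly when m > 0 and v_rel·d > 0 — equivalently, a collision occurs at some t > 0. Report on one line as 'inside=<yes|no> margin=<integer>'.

d = (4, -20),  |d|² = 416;  R = 2+8 = 10,  c = 416−10² = 316
v_rel = (5, -6),  |v_rel|² = 61;  v_rel·d = (5)·(4) + (-6)·(-20) = 140
61·t² − 280·t + 316 = 0  ⇒  m = 140² − 61·316 = 324
m = 324 > 0,  v_rel·d = 140 > 0  ⇒  inside

inside=yes margin=324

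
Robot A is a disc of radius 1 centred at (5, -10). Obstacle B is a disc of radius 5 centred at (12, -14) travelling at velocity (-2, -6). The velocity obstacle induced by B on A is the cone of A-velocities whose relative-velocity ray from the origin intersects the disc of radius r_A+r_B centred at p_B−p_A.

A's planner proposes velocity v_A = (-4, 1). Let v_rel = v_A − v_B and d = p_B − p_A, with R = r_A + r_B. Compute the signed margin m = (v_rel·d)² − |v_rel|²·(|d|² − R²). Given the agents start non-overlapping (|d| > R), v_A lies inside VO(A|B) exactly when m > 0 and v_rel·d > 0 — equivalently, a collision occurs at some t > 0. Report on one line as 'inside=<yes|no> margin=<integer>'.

d = (7, -4),  |d|² = 65;  R = 1+5 = 6,  c = 65−6² = 29
v_rel = (-2, 7),  |v_rel|² = 53;  v_rel·d = (-2)·(7) + (7)·(-4) = -42
53·t² + 84·t + 29 = 0  ⇒  m = (-42)² − 53·29 = 227
m = 227 > 0,  v_rel·d = -42 < 0  ⇒  outside

inside=no margin=227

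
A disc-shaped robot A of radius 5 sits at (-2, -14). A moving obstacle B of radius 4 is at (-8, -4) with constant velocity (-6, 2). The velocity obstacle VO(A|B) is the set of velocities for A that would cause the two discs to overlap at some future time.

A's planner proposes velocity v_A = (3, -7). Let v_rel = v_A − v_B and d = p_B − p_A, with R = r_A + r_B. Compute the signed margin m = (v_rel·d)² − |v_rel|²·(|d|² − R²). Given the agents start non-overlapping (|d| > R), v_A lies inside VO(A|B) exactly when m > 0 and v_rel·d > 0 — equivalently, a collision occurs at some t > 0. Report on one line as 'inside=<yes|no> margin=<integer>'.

d = (-6, 10),  |d|² = 136;  R = 5+4 = 9,  c = 136−9² = 55
v_rel = (9, -9),  |v_rel|² = 162;  v_rel·d = (9)·(-6) + (-9)·(10) = -144
162·t² + 288·t + 55 = 0  ⇒  m = (-144)² − 162·55 = 11826
m = 11826 > 0,  v_rel·d = -144 < 0  ⇒  outside

inside=no margin=11826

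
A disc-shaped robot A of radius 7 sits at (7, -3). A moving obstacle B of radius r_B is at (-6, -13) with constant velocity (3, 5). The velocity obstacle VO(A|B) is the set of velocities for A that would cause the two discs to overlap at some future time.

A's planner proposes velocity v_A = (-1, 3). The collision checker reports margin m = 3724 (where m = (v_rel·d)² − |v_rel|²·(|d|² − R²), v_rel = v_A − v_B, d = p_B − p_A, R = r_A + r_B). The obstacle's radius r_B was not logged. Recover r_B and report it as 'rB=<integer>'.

m = 3724
d = (-13, -10);  v_rel = (-4, -2),  |v_rel|² = 20
v_rel×d = (-4)·(-10) − (-2)·(-13) = 14
since m = R²·20 − 14²:  R² = (196 + 3724) / 20 = 196
R = √196 = 14  ⇒  r_B = 14 − 7 = 7

rB=7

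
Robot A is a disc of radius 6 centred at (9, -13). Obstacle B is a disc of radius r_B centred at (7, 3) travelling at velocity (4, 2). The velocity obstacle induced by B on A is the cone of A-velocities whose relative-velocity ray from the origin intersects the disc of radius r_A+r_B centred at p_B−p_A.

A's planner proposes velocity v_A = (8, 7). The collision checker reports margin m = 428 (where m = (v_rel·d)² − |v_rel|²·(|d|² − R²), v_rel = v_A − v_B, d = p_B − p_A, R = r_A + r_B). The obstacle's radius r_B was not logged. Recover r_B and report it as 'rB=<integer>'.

m = 428
d = (-2, 16);  v_rel = (4, 5),  |v_rel|² = 41
v_rel×d = (4)·(16) − (5)·(-2) = 74
since m = R²·41 − 74²:  R² = (5476 + 428) / 41 = 144
R = √144 = 12  ⇒  r_B = 12 − 6 = 6

rB=6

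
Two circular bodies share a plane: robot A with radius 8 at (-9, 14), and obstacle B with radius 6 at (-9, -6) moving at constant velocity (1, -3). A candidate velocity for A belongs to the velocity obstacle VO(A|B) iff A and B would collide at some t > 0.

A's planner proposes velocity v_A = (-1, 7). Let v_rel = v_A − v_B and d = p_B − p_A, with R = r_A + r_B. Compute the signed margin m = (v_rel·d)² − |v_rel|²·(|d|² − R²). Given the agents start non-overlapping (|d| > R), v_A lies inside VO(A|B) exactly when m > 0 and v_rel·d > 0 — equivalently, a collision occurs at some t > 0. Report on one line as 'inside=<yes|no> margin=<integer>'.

d = (0, -20),  |d|² = 400;  R = 8+6 = 14,  c = 400−14² = 204
v_rel = (-2, 10),  |v_rel|² = 104;  v_rel·d = (-2)·(0) + (10)·(-20) = -200
104·t² + 400·t + 204 = 0  ⇒  m = (-200)² − 104·204 = 18784
m = 18784 > 0,  v_rel·d = -200 < 0  ⇒  outside

inside=no margin=18784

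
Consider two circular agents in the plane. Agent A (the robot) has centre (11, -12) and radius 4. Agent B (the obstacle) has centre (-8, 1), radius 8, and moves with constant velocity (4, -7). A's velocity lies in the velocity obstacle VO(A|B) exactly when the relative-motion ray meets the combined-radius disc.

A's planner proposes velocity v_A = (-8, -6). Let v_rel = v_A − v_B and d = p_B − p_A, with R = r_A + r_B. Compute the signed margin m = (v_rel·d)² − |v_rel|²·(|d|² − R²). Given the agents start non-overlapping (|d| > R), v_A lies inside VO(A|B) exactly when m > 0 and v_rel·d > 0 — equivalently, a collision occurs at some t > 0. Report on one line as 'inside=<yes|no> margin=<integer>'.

d = (-19, 13),  |d|² = 530;  R = 4+8 = 12,  c = 530−12² = 386
v_rel = (-12, 1),  |v_rel|² = 145;  v_rel·d = (-12)·(-19) + (1)·(13) = 241
145·t² − 482·t + 386 = 0  ⇒  m = 241² − 145·386 = 2111
m = 2111 > 0,  v_rel·d = 241 > 0  ⇒  inside

inside=yes margin=2111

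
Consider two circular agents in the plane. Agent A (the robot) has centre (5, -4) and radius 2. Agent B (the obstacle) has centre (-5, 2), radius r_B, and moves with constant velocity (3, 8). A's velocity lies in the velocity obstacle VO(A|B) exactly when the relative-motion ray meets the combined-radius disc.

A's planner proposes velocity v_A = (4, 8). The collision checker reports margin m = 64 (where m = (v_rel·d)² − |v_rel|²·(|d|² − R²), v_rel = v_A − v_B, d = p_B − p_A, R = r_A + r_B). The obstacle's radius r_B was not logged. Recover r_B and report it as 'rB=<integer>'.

m = 64
d = (-10, 6);  v_rel = (1, 0),  |v_rel|² = 1
v_rel×d = (1)·(6) − (0)·(-10) = 6
since m = R²·1 − 6²:  R² = (36 + 64) / 1 = 100
R = √100 = 10  ⇒  r_B = 10 − 2 = 8

rB=8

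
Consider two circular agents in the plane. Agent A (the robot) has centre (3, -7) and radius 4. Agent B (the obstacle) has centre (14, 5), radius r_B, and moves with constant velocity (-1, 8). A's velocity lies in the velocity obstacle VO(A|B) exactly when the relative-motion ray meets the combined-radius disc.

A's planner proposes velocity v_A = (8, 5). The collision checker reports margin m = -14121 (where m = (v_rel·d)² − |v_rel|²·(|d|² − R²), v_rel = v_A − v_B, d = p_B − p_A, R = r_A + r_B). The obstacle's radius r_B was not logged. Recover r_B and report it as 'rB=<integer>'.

m = -14121
d = (11, 12);  v_rel = (9, -3),  |v_rel|² = 90
v_rel×d = (9)·(12) − (-3)·(11) = 141
since m = R²·90 − 141²:  R² = (19881 + -14121) / 90 = 64
R = √64 = 8  ⇒  r_B = 8 − 4 = 4

rB=4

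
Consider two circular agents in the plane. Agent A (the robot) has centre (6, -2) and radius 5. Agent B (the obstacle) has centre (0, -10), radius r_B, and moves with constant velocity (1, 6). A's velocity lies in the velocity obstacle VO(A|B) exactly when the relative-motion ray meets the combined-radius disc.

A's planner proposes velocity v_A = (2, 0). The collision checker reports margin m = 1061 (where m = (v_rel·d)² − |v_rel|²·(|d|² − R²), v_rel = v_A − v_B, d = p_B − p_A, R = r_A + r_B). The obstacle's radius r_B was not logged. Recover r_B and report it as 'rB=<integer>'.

m = 1061
d = (-6, -8);  v_rel = (1, -6),  |v_rel|² = 37
v_rel×d = (1)·(-8) − (-6)·(-6) = -44
since m = R²·37 − (-44)²:  R² = (1936 + 1061) / 37 = 81
R = √81 = 9  ⇒  r_B = 9 − 5 = 4

rB=4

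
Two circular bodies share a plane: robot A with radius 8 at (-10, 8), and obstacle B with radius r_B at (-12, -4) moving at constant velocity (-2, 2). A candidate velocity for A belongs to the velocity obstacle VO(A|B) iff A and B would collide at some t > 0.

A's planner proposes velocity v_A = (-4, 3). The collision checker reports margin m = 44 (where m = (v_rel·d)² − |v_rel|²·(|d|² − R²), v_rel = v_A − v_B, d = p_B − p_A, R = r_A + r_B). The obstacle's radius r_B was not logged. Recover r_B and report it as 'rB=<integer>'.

m = 44
d = (-2, -12);  v_rel = (-2, 1),  |v_rel|² = 5
v_rel×d = (-2)·(-12) − (1)·(-2) = 26
since m = R²·5 − 26²:  R² = (676 + 44) / 5 = 144
R = √144 = 12  ⇒  r_B = 12 − 8 = 4

rB=4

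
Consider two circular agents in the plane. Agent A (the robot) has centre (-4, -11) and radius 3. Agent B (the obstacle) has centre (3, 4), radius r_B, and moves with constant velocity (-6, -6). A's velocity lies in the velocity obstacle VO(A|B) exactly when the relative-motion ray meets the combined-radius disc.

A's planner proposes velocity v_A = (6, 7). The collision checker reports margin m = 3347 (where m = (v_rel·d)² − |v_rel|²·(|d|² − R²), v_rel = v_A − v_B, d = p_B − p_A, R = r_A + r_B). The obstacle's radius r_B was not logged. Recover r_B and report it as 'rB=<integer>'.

m = 3347
d = (7, 15);  v_rel = (12, 13),  |v_rel|² = 313
v_rel×d = (12)·(15) − (13)·(7) = 89
since m = R²·313 − 89²:  R² = (7921 + 3347) / 313 = 36
R = √36 = 6  ⇒  r_B = 6 − 3 = 3

rB=3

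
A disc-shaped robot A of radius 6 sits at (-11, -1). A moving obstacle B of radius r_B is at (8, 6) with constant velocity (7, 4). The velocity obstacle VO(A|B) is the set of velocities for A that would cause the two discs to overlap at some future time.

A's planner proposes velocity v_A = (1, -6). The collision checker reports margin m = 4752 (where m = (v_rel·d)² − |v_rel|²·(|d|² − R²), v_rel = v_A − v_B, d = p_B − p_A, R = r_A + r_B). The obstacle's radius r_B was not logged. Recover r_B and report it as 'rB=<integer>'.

m = 4752
d = (19, 7);  v_rel = (-6, -10),  |v_rel|² = 136
v_rel×d = (-6)·(7) − (-10)·(19) = 148
since m = R²·136 − 148²:  R² = (21904 + 4752) / 136 = 196
R = √196 = 14  ⇒  r_B = 14 − 6 = 8

rB=8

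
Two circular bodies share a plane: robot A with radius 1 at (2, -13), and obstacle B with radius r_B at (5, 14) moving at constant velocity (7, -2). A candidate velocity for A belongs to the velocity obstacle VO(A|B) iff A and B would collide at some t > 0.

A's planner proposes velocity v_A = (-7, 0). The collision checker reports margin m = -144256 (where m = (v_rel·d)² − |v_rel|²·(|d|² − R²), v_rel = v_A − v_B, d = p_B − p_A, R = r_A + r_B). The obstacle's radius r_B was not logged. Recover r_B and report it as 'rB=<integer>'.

m = -144256
d = (3, 27);  v_rel = (-14, 2),  |v_rel|² = 200
v_rel×d = (-14)·(27) − (2)·(3) = -384
since m = R²·200 − (-384)²:  R² = (147456 + -144256) / 200 = 16
R = √16 = 4  ⇒  r_B = 4 − 1 = 3

rB=3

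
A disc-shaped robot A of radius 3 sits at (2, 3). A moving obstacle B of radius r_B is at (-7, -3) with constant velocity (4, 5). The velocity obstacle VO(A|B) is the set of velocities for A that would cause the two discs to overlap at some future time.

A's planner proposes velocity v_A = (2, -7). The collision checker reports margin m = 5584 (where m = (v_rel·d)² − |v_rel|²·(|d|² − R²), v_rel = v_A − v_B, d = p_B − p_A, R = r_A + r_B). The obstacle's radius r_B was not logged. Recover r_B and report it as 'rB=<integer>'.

m = 5584
d = (-9, -6);  v_rel = (-2, -12),  |v_rel|² = 148
v_rel×d = (-2)·(-6) − (-12)·(-9) = -96
since m = R²·148 − (-96)²:  R² = (9216 + 5584) / 148 = 100
R = √100 = 10  ⇒  r_B = 10 − 3 = 7

rB=7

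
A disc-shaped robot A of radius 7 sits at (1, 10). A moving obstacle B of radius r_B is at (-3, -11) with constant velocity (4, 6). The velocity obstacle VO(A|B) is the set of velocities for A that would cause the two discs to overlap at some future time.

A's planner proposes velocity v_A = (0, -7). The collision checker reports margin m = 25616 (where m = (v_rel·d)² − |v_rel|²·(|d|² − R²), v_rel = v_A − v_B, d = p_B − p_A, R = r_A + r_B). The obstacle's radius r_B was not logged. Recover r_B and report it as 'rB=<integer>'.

m = 25616
d = (-4, -21);  v_rel = (-4, -13),  |v_rel|² = 185
v_rel×d = (-4)·(-21) − (-13)·(-4) = 32
since m = R²·185 − 32²:  R² = (1024 + 25616) / 185 = 144
R = √144 = 12  ⇒  r_B = 12 − 7 = 5

rB=5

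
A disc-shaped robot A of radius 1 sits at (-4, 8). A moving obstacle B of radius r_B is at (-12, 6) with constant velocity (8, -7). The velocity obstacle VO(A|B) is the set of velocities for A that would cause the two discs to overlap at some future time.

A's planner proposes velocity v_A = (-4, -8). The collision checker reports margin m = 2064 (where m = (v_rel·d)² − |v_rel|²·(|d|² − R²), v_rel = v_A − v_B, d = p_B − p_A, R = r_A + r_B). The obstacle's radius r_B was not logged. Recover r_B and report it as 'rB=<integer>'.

m = 2064
d = (-8, -2);  v_rel = (-12, -1),  |v_rel|² = 145
v_rel×d = (-12)·(-2) − (-1)·(-8) = 16
since m = R²·145 − 16²:  R² = (256 + 2064) / 145 = 16
R = √16 = 4  ⇒  r_B = 4 − 1 = 3

rB=3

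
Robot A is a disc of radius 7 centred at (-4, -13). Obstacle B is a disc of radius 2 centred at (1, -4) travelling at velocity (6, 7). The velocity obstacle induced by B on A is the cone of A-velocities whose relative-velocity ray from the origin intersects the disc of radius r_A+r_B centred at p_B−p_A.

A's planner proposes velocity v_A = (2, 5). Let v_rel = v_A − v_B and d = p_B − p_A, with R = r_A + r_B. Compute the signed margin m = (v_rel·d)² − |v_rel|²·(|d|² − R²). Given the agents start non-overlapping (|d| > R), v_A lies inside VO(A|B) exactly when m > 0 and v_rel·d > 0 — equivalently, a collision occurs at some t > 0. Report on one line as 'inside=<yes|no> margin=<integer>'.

d = (5, 9),  |d|² = 106;  R = 7+2 = 9,  c = 106−9² = 25
v_rel = (-4, -2),  |v_rel|² = 20;  v_rel·d = (-4)·(5) + (-2)·(9) = -38
20·t² + 76·t + 25 = 0  ⇒  m = (-38)² − 20·25 = 944
m = 944 > 0,  v_rel·d = -38 < 0  ⇒  outside

inside=no margin=944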